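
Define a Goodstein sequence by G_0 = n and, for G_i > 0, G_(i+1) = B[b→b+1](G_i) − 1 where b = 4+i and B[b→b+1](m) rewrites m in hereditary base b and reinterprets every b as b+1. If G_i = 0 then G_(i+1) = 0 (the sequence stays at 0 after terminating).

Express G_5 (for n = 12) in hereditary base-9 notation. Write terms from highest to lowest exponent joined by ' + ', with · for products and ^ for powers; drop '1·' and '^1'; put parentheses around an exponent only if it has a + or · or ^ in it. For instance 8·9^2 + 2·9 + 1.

2·9

[0] 12 ≡ 3·4 (base 4). Lift 5: 15. −1: 14.
[1] 14 ≡ 2·5 + 4 (base 5). Lift 6: 16. −1: 15.
[2] 15 ≡ 2·6 + 3 (base 6). Lift 7: 17. −1: 16.
[3] 16 ≡ 2·7 + 2 (base 7). Lift 8: 18. −1: 17.
[4] 17 ≡ 2·8 + 1 (base 8). Lift 9: 19. −1: 18.
[5] 18 ≡ 2·9 (base 9). Lift 10: 20. −1: 19.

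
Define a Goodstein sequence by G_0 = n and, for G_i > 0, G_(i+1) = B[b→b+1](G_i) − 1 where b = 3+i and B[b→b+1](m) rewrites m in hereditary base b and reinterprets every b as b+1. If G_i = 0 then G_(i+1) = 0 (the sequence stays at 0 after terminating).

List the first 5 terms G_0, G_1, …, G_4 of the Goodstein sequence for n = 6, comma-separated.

6, 7, 7, 7, 7

[0] 6 ≡ 2·3 (base 3). Lift 4: 8. −1: 7.
[1] 7 ≡ 4 + 3 (base 4). Lift 5: 8. −1: 7.
[2] 7 ≡ 5 + 2 (base 5). Lift 6: 8. −1: 7.
[3] 7 ≡ 6 + 1 (base 6). Lift 7: 8. −1: 7.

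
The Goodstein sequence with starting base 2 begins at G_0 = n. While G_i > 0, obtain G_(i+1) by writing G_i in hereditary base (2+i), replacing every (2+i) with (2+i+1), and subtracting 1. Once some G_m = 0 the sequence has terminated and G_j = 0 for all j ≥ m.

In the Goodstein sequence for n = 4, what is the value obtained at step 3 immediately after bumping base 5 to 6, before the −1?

(0) 4|_2 = 2^2 ↦ 3^3|_3 = 27 ⇒ 26
(1) 26|_3 = 2·3^2 + 2·3 + 2 ↦ 2·4^2 + 2·4 + 2|_4 = 42 ⇒ 41
(2) 41|_4 = 2·4^2 + 2·4 + 1 ↦ 2·5^2 + 2·5 + 1|_5 = 61 ⇒ 60
(3) 60|_5 = 2·5^2 + 2·5 ↦ 2·6^2 + 2·6|_6 = 84 ⇒ 83

84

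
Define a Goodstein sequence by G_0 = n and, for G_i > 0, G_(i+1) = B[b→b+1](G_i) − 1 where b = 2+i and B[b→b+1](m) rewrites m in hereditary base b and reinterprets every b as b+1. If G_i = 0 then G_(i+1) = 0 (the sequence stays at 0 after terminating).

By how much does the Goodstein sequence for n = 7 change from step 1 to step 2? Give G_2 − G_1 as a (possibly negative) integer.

base 2: 7 = 2^2 + 2 + 1; at 3: 3^3 + 3 + 1 = 31; next = 30
base 3: 30 = 3^3 + 3; at 4: 4^4 + 4 = 260; next = 259

229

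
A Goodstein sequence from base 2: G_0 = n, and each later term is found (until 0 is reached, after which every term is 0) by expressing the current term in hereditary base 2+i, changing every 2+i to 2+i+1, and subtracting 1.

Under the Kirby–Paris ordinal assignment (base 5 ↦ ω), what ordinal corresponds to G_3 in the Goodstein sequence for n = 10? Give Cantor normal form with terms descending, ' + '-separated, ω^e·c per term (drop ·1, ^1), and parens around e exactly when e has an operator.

ω^(ω + 1)

10 —HB2→ 2^(2 + 1) + 2 —bump→ 3^(3 + 1) + 3 = 84 —(−1)→ 83
83 —HB3→ 3^(3 + 1) + 2 —bump→ 4^(4 + 1) + 2 = 1026 —(−1)→ 1025
1025 —HB4→ 4^(4 + 1) + 1 —bump→ 5^(5 + 1) + 1 = 15626 —(−1)→ 15625
15625 —HB5→ 5^(5 + 1) —bump→ 6^(6 + 1) = 279936 —(−1)→ 279935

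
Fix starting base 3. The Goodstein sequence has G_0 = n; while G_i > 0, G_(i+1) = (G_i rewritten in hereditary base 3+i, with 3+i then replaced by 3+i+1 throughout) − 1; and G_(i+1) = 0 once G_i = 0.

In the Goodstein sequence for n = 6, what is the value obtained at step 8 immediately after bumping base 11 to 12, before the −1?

4

step 0: 6 = 2·3; sub 4 for 3: 2·4; = 8; G_1 = 8−1 = 7
step 1: 7 = 4 + 3; sub 5 for 4: 5 + 3; = 8; G_2 = 8−1 = 7
step 2: 7 = 5 + 2; sub 6 for 5: 6 + 2; = 8; G_3 = 8−1 = 7
step 3: 7 = 6 + 1; sub 7 for 6: 7 + 1; = 8; G_4 = 8−1 = 7
step 4: 7 = 7; sub 8 for 7: 8; = 8; G_5 = 8−1 = 7
step 5: 7 = 7; sub 9 for 8: 7; = 7; G_6 = 7−1 = 6
step 6: 6 = 6; sub 10 for 9: 6; = 6; G_7 = 6−1 = 5
step 7: 5 = 5; sub 11 for 10: 5; = 5; G_8 = 5−1 = 4
step 8: 4 = 4; sub 12 for 11: 4; = 4; G_9 = 4−1 = 3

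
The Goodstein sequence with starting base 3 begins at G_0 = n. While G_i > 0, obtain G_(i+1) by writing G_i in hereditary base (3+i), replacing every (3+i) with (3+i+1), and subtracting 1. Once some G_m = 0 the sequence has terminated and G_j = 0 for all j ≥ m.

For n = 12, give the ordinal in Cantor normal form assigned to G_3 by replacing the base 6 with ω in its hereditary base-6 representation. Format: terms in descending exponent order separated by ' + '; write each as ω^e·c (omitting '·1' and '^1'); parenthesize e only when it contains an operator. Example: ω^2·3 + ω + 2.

ω^2 + 1

G_0 = 12. HB_3(12) = 3^2 + 3. Bump = 20. G_1 = 19.
G_1 = 19. HB_4(19) = 4^2 + 3. Bump = 28. G_2 = 27.
G_2 = 27. HB_5(27) = 5^2 + 2. Bump = 38. G_3 = 37.
G_3 = 37. HB_6(37) = 6^2 + 1. Bump = 50. G_4 = 49.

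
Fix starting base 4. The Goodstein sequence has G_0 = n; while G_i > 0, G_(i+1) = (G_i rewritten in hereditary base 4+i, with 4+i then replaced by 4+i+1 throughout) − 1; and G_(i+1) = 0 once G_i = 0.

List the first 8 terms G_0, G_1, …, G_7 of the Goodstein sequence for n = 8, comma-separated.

8, 9, 9, 9, 9, 9, 9, 8

[0] 8 ≡ 2·4 (base 4). Lift 5: 10. −1: 9.
[1] 9 ≡ 5 + 4 (base 5). Lift 6: 10. −1: 9.
[2] 9 ≡ 6 + 3 (base 6). Lift 7: 10. −1: 9.
[3] 9 ≡ 7 + 2 (base 7). Lift 8: 10. −1: 9.
[4] 9 ≡ 8 + 1 (base 8). Lift 9: 10. −1: 9.
[5] 9 ≡ 9 (base 9). Lift 10: 10. −1: 9.
[6] 9 ≡ 9 (base 10). Lift 11: 9. −1: 8.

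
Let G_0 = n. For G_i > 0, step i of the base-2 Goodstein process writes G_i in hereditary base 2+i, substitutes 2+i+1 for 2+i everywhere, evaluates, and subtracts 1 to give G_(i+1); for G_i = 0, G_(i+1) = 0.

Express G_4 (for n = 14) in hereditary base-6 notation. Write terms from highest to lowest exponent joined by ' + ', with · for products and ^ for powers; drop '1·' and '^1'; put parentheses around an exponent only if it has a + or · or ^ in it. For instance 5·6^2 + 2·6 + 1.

6^(6 + 1) + 5·6^5 + 5·6^4 + 5·6^3 + 5·6^2 + 5·6 + 5

[0] 14 ≡ 2^(2 + 1) + 2^2 + 2 (base 2). Lift 3: 111. −1: 110.
[1] 110 ≡ 3^(3 + 1) + 3^3 + 2 (base 3). Lift 4: 1282. −1: 1281.
[2] 1281 ≡ 4^(4 + 1) + 4^4 + 1 (base 4). Lift 5: 18751. −1: 18750.
[3] 18750 ≡ 5^(5 + 1) + 5^5 (base 5). Lift 6: 326592. −1: 326591.
[4] 326591 ≡ 6^(6 + 1) + 5·6^5 + 5·6^4 + 5·6^3 + 5·6^2 + 5·6 + 5 (base 6). Lift 7: 5862841. −1: 5862840.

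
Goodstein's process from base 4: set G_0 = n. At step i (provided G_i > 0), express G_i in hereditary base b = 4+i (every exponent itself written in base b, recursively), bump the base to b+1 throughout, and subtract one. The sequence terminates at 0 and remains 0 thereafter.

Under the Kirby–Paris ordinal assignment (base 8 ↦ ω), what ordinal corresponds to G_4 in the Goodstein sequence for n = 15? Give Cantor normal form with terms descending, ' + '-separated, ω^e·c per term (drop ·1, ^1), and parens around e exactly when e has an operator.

[0] 15 ≡ 3·4 + 3 (base 4). Lift 5: 18. −1: 17.
[1] 17 ≡ 3·5 + 2 (base 5). Lift 6: 20. −1: 19.
[2] 19 ≡ 3·6 + 1 (base 6). Lift 7: 22. −1: 21.
[3] 21 ≡ 3·7 (base 7). Lift 8: 24. −1: 23.
[4] 23 ≡ 2·8 + 7 (base 8). Lift 9: 25. −1: 24.

ω·2 + 7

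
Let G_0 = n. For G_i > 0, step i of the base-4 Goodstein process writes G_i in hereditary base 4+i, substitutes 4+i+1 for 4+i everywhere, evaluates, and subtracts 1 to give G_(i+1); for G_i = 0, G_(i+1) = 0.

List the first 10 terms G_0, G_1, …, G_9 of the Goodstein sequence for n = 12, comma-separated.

12, 14, 15, 16, 17, 18, 19, 19, 19, 19

(0) 12|_4 = 3·4 ↦ 3·5|_5 = 15 ⇒ 14
(1) 14|_5 = 2·5 + 4 ↦ 2·6 + 4|_6 = 16 ⇒ 15
(2) 15|_6 = 2·6 + 3 ↦ 2·7 + 3|_7 = 17 ⇒ 16
(3) 16|_7 = 2·7 + 2 ↦ 2·8 + 2|_8 = 18 ⇒ 17
(4) 17|_8 = 2·8 + 1 ↦ 2·9 + 1|_9 = 19 ⇒ 18
(5) 18|_9 = 2·9 ↦ 2·10|_10 = 20 ⇒ 19
(6) 19|_10 = 10 + 9 ↦ 11 + 9|_11 = 20 ⇒ 19
(7) 19|_11 = 11 + 8 ↦ 12 + 8|_12 = 20 ⇒ 19
(8) 19|_12 = 12 + 7 ↦ 13 + 7|_13 = 20 ⇒ 19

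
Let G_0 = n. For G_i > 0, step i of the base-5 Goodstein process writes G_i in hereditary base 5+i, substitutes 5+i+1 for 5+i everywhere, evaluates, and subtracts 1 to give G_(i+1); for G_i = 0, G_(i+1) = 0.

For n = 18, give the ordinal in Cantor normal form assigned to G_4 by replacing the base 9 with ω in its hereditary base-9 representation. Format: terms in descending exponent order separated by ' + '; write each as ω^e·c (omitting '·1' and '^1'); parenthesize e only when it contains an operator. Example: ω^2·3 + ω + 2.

step 0: 18 = 3·5 + 3; sub 6 for 5: 3·6 + 3; = 21; G_1 = 21−1 = 20
step 1: 20 = 3·6 + 2; sub 7 for 6: 3·7 + 2; = 23; G_2 = 23−1 = 22
step 2: 22 = 3·7 + 1; sub 8 for 7: 3·8 + 1; = 25; G_3 = 25−1 = 24
step 3: 24 = 3·8; sub 9 for 8: 3·9; = 27; G_4 = 27−1 = 26
step 4: 26 = 2·9 + 8; sub 10 for 9: 2·10 + 8; = 28; G_5 = 28−1 = 27

ω·2 + 8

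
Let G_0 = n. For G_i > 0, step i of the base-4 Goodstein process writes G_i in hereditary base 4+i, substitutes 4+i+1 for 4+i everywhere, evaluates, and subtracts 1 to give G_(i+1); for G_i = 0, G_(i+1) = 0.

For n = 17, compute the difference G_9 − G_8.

base 4: 17 = 4^2 + 1; at 5: 5^2 + 1 = 26; next = 25
base 5: 25 = 5^2; at 6: 6^2 = 36; next = 35
base 6: 35 = 5·6 + 5; at 7: 5·7 + 5 = 40; next = 39
base 7: 39 = 5·7 + 4; at 8: 5·8 + 4 = 44; next = 43
base 8: 43 = 5·8 + 3; at 9: 5·9 + 3 = 48; next = 47
base 9: 47 = 5·9 + 2; at 10: 5·10 + 2 = 52; next = 51
base 10: 51 = 5·10 + 1; at 11: 5·11 + 1 = 56; next = 55
base 11: 55 = 5·11; at 12: 5·12 = 60; next = 59
base 12: 59 = 4·12 + 11; at 13: 4·13 + 11 = 63; next = 62

3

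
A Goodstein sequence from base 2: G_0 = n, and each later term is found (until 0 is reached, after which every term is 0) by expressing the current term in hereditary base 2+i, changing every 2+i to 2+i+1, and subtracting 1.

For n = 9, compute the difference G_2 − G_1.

942

i=0: 9 = 2^(2 + 1) + 1 (b=2); 2→3: 3^(3 + 1) + 1 = 82; 82−1 = 81
i=1: 81 = 3^(3 + 1) (b=3); 3→4: 4^(4 + 1) = 1024; 1024−1 = 1023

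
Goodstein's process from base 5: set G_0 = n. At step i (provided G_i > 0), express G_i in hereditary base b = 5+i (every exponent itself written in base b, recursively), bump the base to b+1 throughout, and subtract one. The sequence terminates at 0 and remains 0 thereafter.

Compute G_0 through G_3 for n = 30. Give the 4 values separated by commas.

G_0=30  [base 5] 5^2 + 5  →[5↦6]→  6^2 + 6 = 42  −1 ⇒ G_1=41
G_1=41  [base 6] 6^2 + 5  →[6↦7]→  7^2 + 5 = 54  −1 ⇒ G_2=53
G_2=53  [base 7] 7^2 + 4  →[7↦8]→  8^2 + 4 = 68  −1 ⇒ G_3=67

30, 41, 53, 67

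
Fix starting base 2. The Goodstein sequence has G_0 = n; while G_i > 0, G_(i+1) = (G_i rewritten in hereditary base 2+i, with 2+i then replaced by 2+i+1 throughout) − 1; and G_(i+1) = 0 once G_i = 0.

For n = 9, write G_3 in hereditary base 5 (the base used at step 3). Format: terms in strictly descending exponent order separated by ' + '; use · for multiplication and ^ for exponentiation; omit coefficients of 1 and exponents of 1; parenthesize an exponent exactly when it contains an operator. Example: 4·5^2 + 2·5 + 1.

3·5^5 + 3·5^3 + 3·5^2 + 3·5 + 2

base 2: 9 = 2^(2 + 1) + 1; at 3: 3^(3 + 1) + 1 = 82; next = 81
base 3: 81 = 3^(3 + 1); at 4: 4^(4 + 1) = 1024; next = 1023
base 4: 1023 = 3·4^4 + 3·4^3 + 3·4^2 + 3·4 + 3; at 5: 3·5^5 + 3·5^3 + 3·5^2 + 3·5 + 3 = 9843; next = 9842
base 5: 9842 = 3·5^5 + 3·5^3 + 3·5^2 + 3·5 + 2; at 6: 3·6^6 + 3·6^3 + 3·6^2 + 3·6 + 2 = 140744; next = 140743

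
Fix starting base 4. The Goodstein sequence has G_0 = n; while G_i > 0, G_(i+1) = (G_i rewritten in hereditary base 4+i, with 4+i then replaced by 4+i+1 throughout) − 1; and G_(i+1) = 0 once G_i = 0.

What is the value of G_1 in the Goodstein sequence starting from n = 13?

15

[0] 13 ≡ 3·4 + 1 (base 4). Lift 5: 16. −1: 15.
[1] 15 ≡ 3·5 (base 5). Lift 6: 18. −1: 17.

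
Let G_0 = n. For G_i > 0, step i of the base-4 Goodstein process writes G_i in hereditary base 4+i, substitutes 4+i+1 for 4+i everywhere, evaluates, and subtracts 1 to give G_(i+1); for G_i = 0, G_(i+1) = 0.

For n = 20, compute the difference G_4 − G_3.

14

base 4: 20 = 4^2 + 4; at 5: 5^2 + 5 = 30; next = 29
base 5: 29 = 5^2 + 4; at 6: 6^2 + 4 = 40; next = 39
base 6: 39 = 6^2 + 3; at 7: 7^2 + 3 = 52; next = 51
base 7: 51 = 7^2 + 2; at 8: 8^2 + 2 = 66; next = 65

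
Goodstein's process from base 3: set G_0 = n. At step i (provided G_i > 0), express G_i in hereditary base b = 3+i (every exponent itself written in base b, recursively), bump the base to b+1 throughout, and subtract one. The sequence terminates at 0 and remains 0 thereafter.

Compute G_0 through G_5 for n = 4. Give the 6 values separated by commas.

4, 4, 4, 3, 2, 1

[0] 4 ≡ 3 + 1 (base 3). Lift 4: 5. −1: 4.
[1] 4 ≡ 4 (base 4). Lift 5: 5. −1: 4.
[2] 4 ≡ 4 (base 5). Lift 6: 4. −1: 3.
[3] 3 ≡ 3 (base 6). Lift 7: 3. −1: 2.
[4] 2 ≡ 2 (base 7). Lift 8: 2. −1: 1.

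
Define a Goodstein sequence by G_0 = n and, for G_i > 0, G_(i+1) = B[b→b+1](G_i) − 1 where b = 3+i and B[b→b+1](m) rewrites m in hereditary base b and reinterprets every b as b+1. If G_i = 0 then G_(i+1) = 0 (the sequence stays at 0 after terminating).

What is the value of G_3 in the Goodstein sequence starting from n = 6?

7

6 —HB3→ 2·3 —bump→ 2·4 = 8 —(−1)→ 7
7 —HB4→ 4 + 3 —bump→ 5 + 3 = 8 —(−1)→ 7
7 —HB5→ 5 + 2 —bump→ 6 + 2 = 8 —(−1)→ 7
7 —HB6→ 6 + 1 —bump→ 7 + 1 = 8 —(−1)→ 7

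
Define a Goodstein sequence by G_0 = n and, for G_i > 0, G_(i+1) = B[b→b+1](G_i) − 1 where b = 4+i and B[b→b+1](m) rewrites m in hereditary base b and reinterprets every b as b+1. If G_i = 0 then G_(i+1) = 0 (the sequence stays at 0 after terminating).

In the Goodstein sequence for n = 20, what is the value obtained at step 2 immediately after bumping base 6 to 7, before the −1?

base 4: 20 = 4^2 + 4; at 5: 5^2 + 5 = 30; next = 29
base 5: 29 = 5^2 + 4; at 6: 6^2 + 4 = 40; next = 39
base 6: 39 = 6^2 + 3; at 7: 7^2 + 3 = 52; next = 51

52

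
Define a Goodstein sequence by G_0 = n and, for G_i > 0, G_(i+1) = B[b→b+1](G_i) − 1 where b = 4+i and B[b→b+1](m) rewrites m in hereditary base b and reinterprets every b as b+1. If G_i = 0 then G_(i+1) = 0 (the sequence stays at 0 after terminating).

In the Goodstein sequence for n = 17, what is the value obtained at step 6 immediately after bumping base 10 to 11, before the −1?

[0] 17 ≡ 4^2 + 1 (base 4). Lift 5: 26. −1: 25.
[1] 25 ≡ 5^2 (base 5). Lift 6: 36. −1: 35.
[2] 35 ≡ 5·6 + 5 (base 6). Lift 7: 40. −1: 39.
[3] 39 ≡ 5·7 + 4 (base 7). Lift 8: 44. −1: 43.
[4] 43 ≡ 5·8 + 3 (base 8). Lift 9: 48. −1: 47.
[5] 47 ≡ 5·9 + 2 (base 9). Lift 10: 52. −1: 51.

56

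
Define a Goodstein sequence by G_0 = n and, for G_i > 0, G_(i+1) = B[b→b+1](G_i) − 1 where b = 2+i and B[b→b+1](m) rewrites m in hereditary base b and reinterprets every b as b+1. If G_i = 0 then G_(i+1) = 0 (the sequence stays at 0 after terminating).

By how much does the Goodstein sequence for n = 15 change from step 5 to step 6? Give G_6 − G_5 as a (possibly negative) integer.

144406599

(0) 15|_2 = 2^(2 + 1) + 2^2 + 2 + 1 ↦ 3^(3 + 1) + 3^3 + 3 + 1|_3 = 112 ⇒ 111
(1) 111|_3 = 3^(3 + 1) + 3^3 + 3 ↦ 4^(4 + 1) + 4^4 + 4|_4 = 1284 ⇒ 1283
(2) 1283|_4 = 4^(4 + 1) + 4^4 + 3 ↦ 5^(5 + 1) + 5^5 + 3|_5 = 18753 ⇒ 18752
(3) 18752|_5 = 5^(5 + 1) + 5^5 + 2 ↦ 6^(6 + 1) + 6^6 + 2|_6 = 326594 ⇒ 326593
(4) 326593|_6 = 6^(6 + 1) + 6^6 + 1 ↦ 7^(7 + 1) + 7^7 + 1|_7 = 6588345 ⇒ 6588344
(5) 6588344|_7 = 7^(7 + 1) + 7^7 ↦ 8^(8 + 1) + 8^8|_8 = 150994944 ⇒ 150994943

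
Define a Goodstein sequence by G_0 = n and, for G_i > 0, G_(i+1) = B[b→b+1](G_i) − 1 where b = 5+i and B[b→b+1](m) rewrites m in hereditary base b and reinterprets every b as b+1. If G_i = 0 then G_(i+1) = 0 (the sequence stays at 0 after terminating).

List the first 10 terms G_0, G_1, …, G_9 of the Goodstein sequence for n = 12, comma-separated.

12, 13, 14, 15, 15, 15, 15, 15, 15, 15

(0) 12|_5 = 2·5 + 2 ↦ 2·6 + 2|_6 = 14 ⇒ 13
(1) 13|_6 = 2·6 + 1 ↦ 2·7 + 1|_7 = 15 ⇒ 14
(2) 14|_7 = 2·7 ↦ 2·8|_8 = 16 ⇒ 15
(3) 15|_8 = 8 + 7 ↦ 9 + 7|_9 = 16 ⇒ 15
(4) 15|_9 = 9 + 6 ↦ 10 + 6|_10 = 16 ⇒ 15
(5) 15|_10 = 10 + 5 ↦ 11 + 5|_11 = 16 ⇒ 15
(6) 15|_11 = 11 + 4 ↦ 12 + 4|_12 = 16 ⇒ 15
(7) 15|_12 = 12 + 3 ↦ 13 + 3|_13 = 16 ⇒ 15
(8) 15|_13 = 13 + 2 ↦ 14 + 2|_14 = 16 ⇒ 15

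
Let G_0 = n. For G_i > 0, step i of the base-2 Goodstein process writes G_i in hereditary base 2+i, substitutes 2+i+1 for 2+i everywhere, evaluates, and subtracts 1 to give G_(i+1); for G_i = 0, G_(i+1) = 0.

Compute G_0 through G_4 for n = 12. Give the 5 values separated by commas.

step 0: 12 = 2^(2 + 1) + 2^2; sub 3 for 2: 3^(3 + 1) + 3^3; = 108; G_1 = 108−1 = 107
step 1: 107 = 3^(3 + 1) + 2·3^2 + 2·3 + 2; sub 4 for 3: 4^(4 + 1) + 2·4^2 + 2·4 + 2; = 1066; G_2 = 1066−1 = 1065
step 2: 1065 = 4^(4 + 1) + 2·4^2 + 2·4 + 1; sub 5 for 4: 5^(5 + 1) + 2·5^2 + 2·5 + 1; = 15686; G_3 = 15686−1 = 15685
step 3: 15685 = 5^(5 + 1) + 2·5^2 + 2·5; sub 6 for 5: 6^(6 + 1) + 2·6^2 + 2·6; = 280020; G_4 = 280020−1 = 280019

12, 107, 1065, 15685, 280019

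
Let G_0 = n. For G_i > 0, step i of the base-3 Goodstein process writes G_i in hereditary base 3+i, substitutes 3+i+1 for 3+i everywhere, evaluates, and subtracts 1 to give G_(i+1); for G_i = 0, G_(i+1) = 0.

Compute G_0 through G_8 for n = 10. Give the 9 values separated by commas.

10, 16, 24, 27, 30, 33, 36, 39, 41

i=0: 10 = 3^2 + 1 (b=3); 3→4: 4^2 + 1 = 17; 17−1 = 16
i=1: 16 = 4^2 (b=4); 4→5: 5^2 = 25; 25−1 = 24
i=2: 24 = 4·5 + 4 (b=5); 5→6: 4·6 + 4 = 28; 28−1 = 27
i=3: 27 = 4·6 + 3 (b=6); 6→7: 4·7 + 3 = 31; 31−1 = 30
i=4: 30 = 4·7 + 2 (b=7); 7→8: 4·8 + 2 = 34; 34−1 = 33
i=5: 33 = 4·8 + 1 (b=8); 8→9: 4·9 + 1 = 37; 37−1 = 36
i=6: 36 = 4·9 (b=9); 9→10: 4·10 = 40; 40−1 = 39
i=7: 39 = 3·10 + 9 (b=10); 10→11: 3·11 + 9 = 42; 42−1 = 41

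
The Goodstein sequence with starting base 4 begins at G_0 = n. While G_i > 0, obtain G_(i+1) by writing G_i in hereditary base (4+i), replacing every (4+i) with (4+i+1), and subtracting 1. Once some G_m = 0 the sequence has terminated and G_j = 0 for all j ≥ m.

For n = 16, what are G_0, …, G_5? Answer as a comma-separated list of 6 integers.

16, 24, 27, 30, 33, 36

base 4: 16 = 4^2; at 5: 5^2 = 25; next = 24
base 5: 24 = 4·5 + 4; at 6: 4·6 + 4 = 28; next = 27
base 6: 27 = 4·6 + 3; at 7: 4·7 + 3 = 31; next = 30
base 7: 30 = 4·7 + 2; at 8: 4·8 + 2 = 34; next = 33
base 8: 33 = 4·8 + 1; at 9: 4·9 + 1 = 37; next = 36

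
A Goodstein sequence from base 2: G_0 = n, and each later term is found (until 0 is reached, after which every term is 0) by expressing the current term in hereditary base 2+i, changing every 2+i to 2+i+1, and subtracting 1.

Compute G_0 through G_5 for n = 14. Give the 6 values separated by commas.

[0] 14 ≡ 2^(2 + 1) + 2^2 + 2 (base 2). Lift 3: 111. −1: 110.
[1] 110 ≡ 3^(3 + 1) + 3^3 + 2 (base 3). Lift 4: 1282. −1: 1281.
[2] 1281 ≡ 4^(4 + 1) + 4^4 + 1 (base 4). Lift 5: 18751. −1: 18750.
[3] 18750 ≡ 5^(5 + 1) + 5^5 (base 5). Lift 6: 326592. −1: 326591.
[4] 326591 ≡ 6^(6 + 1) + 5·6^5 + 5·6^4 + 5·6^3 + 5·6^2 + 5·6 + 5 (base 6). Lift 7: 5862841. −1: 5862840.

14, 110, 1281, 18750, 326591, 5862840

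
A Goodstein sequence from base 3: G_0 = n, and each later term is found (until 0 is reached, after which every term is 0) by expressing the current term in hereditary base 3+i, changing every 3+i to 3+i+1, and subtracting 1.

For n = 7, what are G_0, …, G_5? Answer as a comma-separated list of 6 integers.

G_0=7  [base 3] 2·3 + 1  →[3↦4]→  2·4 + 1 = 9  −1 ⇒ G_1=8
G_1=8  [base 4] 2·4  →[4↦5]→  2·5 = 10  −1 ⇒ G_2=9
G_2=9  [base 5] 5 + 4  →[5↦6]→  6 + 4 = 10  −1 ⇒ G_3=9
G_3=9  [base 6] 6 + 3  →[6↦7]→  7 + 3 = 10  −1 ⇒ G_4=9
G_4=9  [base 7] 7 + 2  →[7↦8]→  8 + 2 = 10  −1 ⇒ G_5=9

7, 8, 9, 9, 9, 9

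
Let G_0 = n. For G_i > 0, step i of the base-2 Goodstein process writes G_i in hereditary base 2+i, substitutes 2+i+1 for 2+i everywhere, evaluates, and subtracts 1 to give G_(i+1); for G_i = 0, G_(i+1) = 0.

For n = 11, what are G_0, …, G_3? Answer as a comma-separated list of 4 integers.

11, 84, 1027, 15627

11 —HB2→ 2^(2 + 1) + 2 + 1 —bump→ 3^(3 + 1) + 3 + 1 = 85 —(−1)→ 84
84 —HB3→ 3^(3 + 1) + 3 —bump→ 4^(4 + 1) + 4 = 1028 —(−1)→ 1027
1027 —HB4→ 4^(4 + 1) + 3 —bump→ 5^(5 + 1) + 3 = 15628 —(−1)→ 15627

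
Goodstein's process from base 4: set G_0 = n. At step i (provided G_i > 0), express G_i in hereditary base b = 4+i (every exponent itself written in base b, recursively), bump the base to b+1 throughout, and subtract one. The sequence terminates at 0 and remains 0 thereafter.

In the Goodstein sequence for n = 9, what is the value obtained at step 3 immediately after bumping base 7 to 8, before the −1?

G_0=9  [base 4] 2·4 + 1  →[4↦5]→  2·5 + 1 = 11  −1 ⇒ G_1=10
G_1=10  [base 5] 2·5  →[5↦6]→  2·6 = 12  −1 ⇒ G_2=11
G_2=11  [base 6] 6 + 5  →[6↦7]→  7 + 5 = 12  −1 ⇒ G_3=11
G_3=11  [base 7] 7 + 4  →[7↦8]→  8 + 4 = 12  −1 ⇒ G_4=11

12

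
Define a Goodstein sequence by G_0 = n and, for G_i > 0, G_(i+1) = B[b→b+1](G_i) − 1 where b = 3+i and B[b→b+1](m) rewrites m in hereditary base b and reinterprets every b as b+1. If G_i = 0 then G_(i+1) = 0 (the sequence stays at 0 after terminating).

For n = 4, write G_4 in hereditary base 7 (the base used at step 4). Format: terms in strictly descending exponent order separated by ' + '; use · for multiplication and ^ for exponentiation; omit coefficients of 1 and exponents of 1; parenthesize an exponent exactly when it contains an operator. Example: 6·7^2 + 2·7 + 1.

G_0=4  [base 3] 3 + 1  →[3↦4]→  4 + 1 = 5  −1 ⇒ G_1=4
G_1=4  [base 4] 4  →[4↦5]→  5 = 5  −1 ⇒ G_2=4
G_2=4  [base 5] 4  →[5↦6]→  4 = 4  −1 ⇒ G_3=3
G_3=3  [base 6] 3  →[6↦7]→  3 = 3  −1 ⇒ G_4=2
G_4=2  [base 7] 2  →[7↦8]→  2 = 2  −1 ⇒ G_5=1

2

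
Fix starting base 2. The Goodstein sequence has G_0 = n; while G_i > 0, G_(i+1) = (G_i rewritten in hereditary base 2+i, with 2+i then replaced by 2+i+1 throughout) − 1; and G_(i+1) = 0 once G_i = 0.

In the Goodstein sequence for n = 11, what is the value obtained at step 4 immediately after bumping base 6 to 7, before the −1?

11 —HB2→ 2^(2 + 1) + 2 + 1 —bump→ 3^(3 + 1) + 3 + 1 = 85 —(−1)→ 84
84 —HB3→ 3^(3 + 1) + 3 —bump→ 4^(4 + 1) + 4 = 1028 —(−1)→ 1027
1027 —HB4→ 4^(4 + 1) + 3 —bump→ 5^(5 + 1) + 3 = 15628 —(−1)→ 15627
15627 —HB5→ 5^(5 + 1) + 2 —bump→ 6^(6 + 1) + 2 = 279938 —(−1)→ 279937

5764802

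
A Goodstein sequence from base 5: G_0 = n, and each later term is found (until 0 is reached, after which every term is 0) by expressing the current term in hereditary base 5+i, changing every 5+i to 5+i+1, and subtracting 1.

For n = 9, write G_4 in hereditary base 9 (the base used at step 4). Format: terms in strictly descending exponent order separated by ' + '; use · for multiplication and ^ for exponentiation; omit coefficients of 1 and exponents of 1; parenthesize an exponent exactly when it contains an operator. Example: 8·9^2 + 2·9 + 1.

9

step 0: 9 = 5 + 4; sub 6 for 5: 6 + 4; = 10; G_1 = 10−1 = 9
step 1: 9 = 6 + 3; sub 7 for 6: 7 + 3; = 10; G_2 = 10−1 = 9
step 2: 9 = 7 + 2; sub 8 for 7: 8 + 2; = 10; G_3 = 10−1 = 9
step 3: 9 = 8 + 1; sub 9 for 8: 9 + 1; = 10; G_4 = 10−1 = 9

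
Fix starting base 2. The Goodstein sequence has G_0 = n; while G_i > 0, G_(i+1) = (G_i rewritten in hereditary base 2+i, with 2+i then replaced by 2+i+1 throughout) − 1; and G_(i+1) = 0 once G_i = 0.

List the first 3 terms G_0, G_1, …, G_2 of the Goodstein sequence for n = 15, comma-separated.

15, 111, 1283

step 0: 15 = 2^(2 + 1) + 2^2 + 2 + 1; sub 3 for 2: 3^(3 + 1) + 3^3 + 3 + 1; = 112; G_1 = 112−1 = 111
step 1: 111 = 3^(3 + 1) + 3^3 + 3; sub 4 for 3: 4^(4 + 1) + 4^4 + 4; = 1284; G_2 = 1284−1 = 1283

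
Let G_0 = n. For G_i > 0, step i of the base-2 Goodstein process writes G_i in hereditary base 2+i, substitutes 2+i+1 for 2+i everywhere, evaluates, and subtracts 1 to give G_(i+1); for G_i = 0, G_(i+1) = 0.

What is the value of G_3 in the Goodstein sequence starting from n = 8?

6310

step 0: 8 = 2^(2 + 1); sub 3 for 2: 3^(3 + 1); = 81; G_1 = 81−1 = 80
step 1: 80 = 2·3^3 + 2·3^2 + 2·3 + 2; sub 4 for 3: 2·4^4 + 2·4^2 + 2·4 + 2; = 554; G_2 = 554−1 = 553
step 2: 553 = 2·4^4 + 2·4^2 + 2·4 + 1; sub 5 for 4: 2·5^5 + 2·5^2 + 2·5 + 1; = 6311; G_3 = 6311−1 = 6310
step 3: 6310 = 2·5^5 + 2·5^2 + 2·5; sub 6 for 5: 2·6^6 + 2·6^2 + 2·6; = 93396; G_4 = 93396−1 = 93395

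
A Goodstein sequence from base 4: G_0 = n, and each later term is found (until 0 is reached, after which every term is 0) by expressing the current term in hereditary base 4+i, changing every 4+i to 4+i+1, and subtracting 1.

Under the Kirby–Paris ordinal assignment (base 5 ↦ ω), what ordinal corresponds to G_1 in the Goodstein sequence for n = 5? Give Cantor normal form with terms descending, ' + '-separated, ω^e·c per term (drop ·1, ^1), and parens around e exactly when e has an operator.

step 0: 5 = 4 + 1; sub 5 for 4: 5 + 1; = 6; G_1 = 6−1 = 5
step 1: 5 = 5; sub 6 for 5: 6; = 6; G_2 = 6−1 = 5

ω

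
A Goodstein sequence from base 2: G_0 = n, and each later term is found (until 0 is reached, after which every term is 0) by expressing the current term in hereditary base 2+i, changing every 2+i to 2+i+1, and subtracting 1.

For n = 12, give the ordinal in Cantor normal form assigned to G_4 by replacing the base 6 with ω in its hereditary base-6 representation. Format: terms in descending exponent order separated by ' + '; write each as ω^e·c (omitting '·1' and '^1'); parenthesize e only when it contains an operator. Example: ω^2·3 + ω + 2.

i=0: 12 = 2^(2 + 1) + 2^2 (b=2); 2→3: 3^(3 + 1) + 3^3 = 108; 108−1 = 107
i=1: 107 = 3^(3 + 1) + 2·3^2 + 2·3 + 2 (b=3); 3→4: 4^(4 + 1) + 2·4^2 + 2·4 + 2 = 1066; 1066−1 = 1065
i=2: 1065 = 4^(4 + 1) + 2·4^2 + 2·4 + 1 (b=4); 4→5: 5^(5 + 1) + 2·5^2 + 2·5 + 1 = 15686; 15686−1 = 15685
i=3: 15685 = 5^(5 + 1) + 2·5^2 + 2·5 (b=5); 5→6: 6^(6 + 1) + 2·6^2 + 2·6 = 280020; 280020−1 = 280019
i=4: 280019 = 6^(6 + 1) + 2·6^2 + 6 + 5 (b=6); 6→7: 7^(7 + 1) + 2·7^2 + 7 + 5 = 5764911; 5764911−1 = 5764910

ω^(ω + 1) + ω^2·2 + ω + 5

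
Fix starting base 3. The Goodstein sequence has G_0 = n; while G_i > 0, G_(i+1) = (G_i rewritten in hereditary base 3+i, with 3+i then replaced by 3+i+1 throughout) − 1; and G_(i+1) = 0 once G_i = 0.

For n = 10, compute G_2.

i=0: 10 = 3^2 + 1 (b=3); 3→4: 4^2 + 1 = 17; 17−1 = 16
i=1: 16 = 4^2 (b=4); 4→5: 5^2 = 25; 25−1 = 24
i=2: 24 = 4·5 + 4 (b=5); 5→6: 4·6 + 4 = 28; 28−1 = 27

24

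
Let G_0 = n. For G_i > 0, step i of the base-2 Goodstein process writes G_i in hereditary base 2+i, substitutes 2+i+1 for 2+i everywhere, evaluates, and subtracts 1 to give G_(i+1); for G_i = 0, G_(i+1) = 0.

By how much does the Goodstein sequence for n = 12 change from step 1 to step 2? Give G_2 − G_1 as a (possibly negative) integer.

i=0: 12 = 2^(2 + 1) + 2^2 (b=2); 2→3: 3^(3 + 1) + 3^3 = 108; 108−1 = 107
i=1: 107 = 3^(3 + 1) + 2·3^2 + 2·3 + 2 (b=3); 3→4: 4^(4 + 1) + 2·4^2 + 2·4 + 2 = 1066; 1066−1 = 1065

958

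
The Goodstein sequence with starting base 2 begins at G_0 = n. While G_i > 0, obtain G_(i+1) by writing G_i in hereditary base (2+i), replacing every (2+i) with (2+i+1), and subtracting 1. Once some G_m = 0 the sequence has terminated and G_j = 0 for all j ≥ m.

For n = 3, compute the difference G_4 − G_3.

step 0: 3 = 2 + 1; sub 3 for 2: 3 + 1; = 4; G_1 = 4−1 = 3
step 1: 3 = 3; sub 4 for 3: 4; = 4; G_2 = 4−1 = 3
step 2: 3 = 3; sub 5 for 4: 3; = 3; G_3 = 3−1 = 2
step 3: 2 = 2; sub 6 for 5: 2; = 2; G_4 = 2−1 = 1

-1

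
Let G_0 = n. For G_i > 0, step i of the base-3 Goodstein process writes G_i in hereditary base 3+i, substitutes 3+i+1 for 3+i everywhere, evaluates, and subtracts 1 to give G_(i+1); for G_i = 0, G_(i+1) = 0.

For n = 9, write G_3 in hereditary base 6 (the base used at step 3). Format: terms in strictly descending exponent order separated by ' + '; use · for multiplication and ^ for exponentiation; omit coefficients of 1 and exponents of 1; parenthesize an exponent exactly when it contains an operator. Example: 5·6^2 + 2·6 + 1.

3·6 + 1

G_0 = 9. HB_3(9) = 3^2. Bump = 16. G_1 = 15.
G_1 = 15. HB_4(15) = 3·4 + 3. Bump = 18. G_2 = 17.
G_2 = 17. HB_5(17) = 3·5 + 2. Bump = 20. G_3 = 19.
G_3 = 19. HB_6(19) = 3·6 + 1. Bump = 22. G_4 = 21.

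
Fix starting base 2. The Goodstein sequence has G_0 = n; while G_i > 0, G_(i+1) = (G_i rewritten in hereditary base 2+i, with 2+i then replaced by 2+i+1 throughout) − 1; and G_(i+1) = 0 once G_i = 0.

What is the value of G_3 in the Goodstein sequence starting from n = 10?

15625

(0) 10|_2 = 2^(2 + 1) + 2 ↦ 3^(3 + 1) + 3|_3 = 84 ⇒ 83
(1) 83|_3 = 3^(3 + 1) + 2 ↦ 4^(4 + 1) + 2|_4 = 1026 ⇒ 1025
(2) 1025|_4 = 4^(4 + 1) + 1 ↦ 5^(5 + 1) + 1|_5 = 15626 ⇒ 15625
(3) 15625|_5 = 5^(5 + 1) ↦ 6^(6 + 1)|_6 = 279936 ⇒ 279935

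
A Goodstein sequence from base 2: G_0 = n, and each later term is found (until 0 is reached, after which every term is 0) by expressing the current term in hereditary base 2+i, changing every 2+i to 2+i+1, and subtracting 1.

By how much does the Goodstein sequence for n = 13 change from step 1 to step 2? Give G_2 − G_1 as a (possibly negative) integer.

G_0 = 13. HB_2(13) = 2^(2 + 1) + 2^2 + 1. Bump = 109. G_1 = 108.
G_1 = 108. HB_3(108) = 3^(3 + 1) + 3^3. Bump = 1280. G_2 = 1279.

1171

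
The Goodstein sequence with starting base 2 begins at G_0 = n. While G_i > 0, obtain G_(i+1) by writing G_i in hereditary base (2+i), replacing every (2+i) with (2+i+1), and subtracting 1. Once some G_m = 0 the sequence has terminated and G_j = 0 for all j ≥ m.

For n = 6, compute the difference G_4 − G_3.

43530

(0) 6|_2 = 2^2 + 2 ↦ 3^3 + 3|_3 = 30 ⇒ 29
(1) 29|_3 = 3^3 + 2 ↦ 4^4 + 2|_4 = 258 ⇒ 257
(2) 257|_4 = 4^4 + 1 ↦ 5^5 + 1|_5 = 3126 ⇒ 3125
(3) 3125|_5 = 5^5 ↦ 6^6|_6 = 46656 ⇒ 46655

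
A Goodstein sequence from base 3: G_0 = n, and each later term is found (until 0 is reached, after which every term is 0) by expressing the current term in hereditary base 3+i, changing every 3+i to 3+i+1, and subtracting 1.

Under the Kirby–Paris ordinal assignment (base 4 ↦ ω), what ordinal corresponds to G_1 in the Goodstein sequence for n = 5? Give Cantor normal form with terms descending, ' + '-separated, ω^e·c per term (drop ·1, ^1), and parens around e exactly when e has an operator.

ω + 1

G_0 = 5. HB_3(5) = 3 + 2. Bump = 6. G_1 = 5.
G_1 = 5. HB_4(5) = 4 + 1. Bump = 6. G_2 = 5.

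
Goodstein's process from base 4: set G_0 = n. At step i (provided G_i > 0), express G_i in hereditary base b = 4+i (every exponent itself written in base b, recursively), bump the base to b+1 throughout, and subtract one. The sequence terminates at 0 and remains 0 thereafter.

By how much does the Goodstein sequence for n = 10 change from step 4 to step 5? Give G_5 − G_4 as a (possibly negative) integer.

base 4: 10 = 2·4 + 2; at 5: 2·5 + 2 = 12; next = 11
base 5: 11 = 2·5 + 1; at 6: 2·6 + 1 = 13; next = 12
base 6: 12 = 2·6; at 7: 2·7 = 14; next = 13
base 7: 13 = 7 + 6; at 8: 8 + 6 = 14; next = 13
base 8: 13 = 8 + 5; at 9: 9 + 5 = 14; next = 13

0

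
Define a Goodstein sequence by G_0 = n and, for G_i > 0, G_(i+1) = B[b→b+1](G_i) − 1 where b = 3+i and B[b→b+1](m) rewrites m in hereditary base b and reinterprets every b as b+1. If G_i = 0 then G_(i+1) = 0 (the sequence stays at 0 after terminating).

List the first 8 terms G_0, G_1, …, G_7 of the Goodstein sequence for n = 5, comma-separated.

5, 5, 5, 5, 4, 3, 2, 1

i=0: 5 = 3 + 2 (b=3); 3→4: 4 + 2 = 6; 6−1 = 5
i=1: 5 = 4 + 1 (b=4); 4→5: 5 + 1 = 6; 6−1 = 5
i=2: 5 = 5 (b=5); 5→6: 6 = 6; 6−1 = 5
i=3: 5 = 5 (b=6); 6→7: 5 = 5; 5−1 = 4
i=4: 4 = 4 (b=7); 7→8: 4 = 4; 4−1 = 3
i=5: 3 = 3 (b=8); 8→9: 3 = 3; 3−1 = 2
i=6: 2 = 2 (b=9); 9→10: 2 = 2; 2−1 = 1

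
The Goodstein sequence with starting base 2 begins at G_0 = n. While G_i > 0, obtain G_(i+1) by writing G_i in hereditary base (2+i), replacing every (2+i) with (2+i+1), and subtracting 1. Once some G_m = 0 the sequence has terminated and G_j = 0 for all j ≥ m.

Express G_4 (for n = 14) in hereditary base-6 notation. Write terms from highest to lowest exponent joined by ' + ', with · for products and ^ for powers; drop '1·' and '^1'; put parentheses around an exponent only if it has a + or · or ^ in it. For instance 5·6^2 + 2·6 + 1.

14 —HB2→ 2^(2 + 1) + 2^2 + 2 —bump→ 3^(3 + 1) + 3^3 + 3 = 111 —(−1)→ 110
110 —HB3→ 3^(3 + 1) + 3^3 + 2 —bump→ 4^(4 + 1) + 4^4 + 2 = 1282 —(−1)→ 1281
1281 —HB4→ 4^(4 + 1) + 4^4 + 1 —bump→ 5^(5 + 1) + 5^5 + 1 = 18751 —(−1)→ 18750
18750 —HB5→ 5^(5 + 1) + 5^5 —bump→ 6^(6 + 1) + 6^6 = 326592 —(−1)→ 326591

6^(6 + 1) + 5·6^5 + 5·6^4 + 5·6^3 + 5·6^2 + 5·6 + 5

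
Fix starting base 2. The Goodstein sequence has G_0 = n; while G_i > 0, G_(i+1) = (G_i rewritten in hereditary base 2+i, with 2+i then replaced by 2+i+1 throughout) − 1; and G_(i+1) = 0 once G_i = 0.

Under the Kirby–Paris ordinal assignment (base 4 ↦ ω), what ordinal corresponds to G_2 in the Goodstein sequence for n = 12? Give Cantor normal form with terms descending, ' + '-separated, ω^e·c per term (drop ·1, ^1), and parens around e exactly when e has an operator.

ω^(ω + 1) + ω^2·2 + ω·2 + 1

base 2: 12 = 2^(2 + 1) + 2^2; at 3: 3^(3 + 1) + 3^3 = 108; next = 107
base 3: 107 = 3^(3 + 1) + 2·3^2 + 2·3 + 2; at 4: 4^(4 + 1) + 2·4^2 + 2·4 + 2 = 1066; next = 1065
base 4: 1065 = 4^(4 + 1) + 2·4^2 + 2·4 + 1; at 5: 5^(5 + 1) + 2·5^2 + 2·5 + 1 = 15686; next = 15685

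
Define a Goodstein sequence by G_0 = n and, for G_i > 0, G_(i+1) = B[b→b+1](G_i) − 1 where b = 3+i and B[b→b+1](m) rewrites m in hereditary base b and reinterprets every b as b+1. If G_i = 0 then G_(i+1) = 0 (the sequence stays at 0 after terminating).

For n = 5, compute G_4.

step 0: 5 = 3 + 2; sub 4 for 3: 4 + 2; = 6; G_1 = 6−1 = 5
step 1: 5 = 4 + 1; sub 5 for 4: 5 + 1; = 6; G_2 = 6−1 = 5
step 2: 5 = 5; sub 6 for 5: 6; = 6; G_3 = 6−1 = 5
step 3: 5 = 5; sub 7 for 6: 5; = 5; G_4 = 5−1 = 4
step 4: 4 = 4; sub 8 for 7: 4; = 4; G_5 = 4−1 = 3

4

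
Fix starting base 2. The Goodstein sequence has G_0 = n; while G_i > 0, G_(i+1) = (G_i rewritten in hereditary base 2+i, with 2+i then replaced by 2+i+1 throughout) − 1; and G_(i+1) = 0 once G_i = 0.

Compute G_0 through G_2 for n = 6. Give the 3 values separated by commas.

step 0: 6 = 2^2 + 2; sub 3 for 2: 3^3 + 3; = 30; G_1 = 30−1 = 29
step 1: 29 = 3^3 + 2; sub 4 for 3: 4^4 + 2; = 258; G_2 = 258−1 = 257

6, 29, 257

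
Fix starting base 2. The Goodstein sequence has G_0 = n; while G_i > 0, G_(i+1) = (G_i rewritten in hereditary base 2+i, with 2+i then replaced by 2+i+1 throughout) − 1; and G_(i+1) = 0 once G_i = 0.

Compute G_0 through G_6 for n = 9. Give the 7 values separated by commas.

step 0: 9 = 2^(2 + 1) + 1; sub 3 for 2: 3^(3 + 1) + 1; = 82; G_1 = 82−1 = 81
step 1: 81 = 3^(3 + 1); sub 4 for 3: 4^(4 + 1); = 1024; G_2 = 1024−1 = 1023
step 2: 1023 = 3·4^4 + 3·4^3 + 3·4^2 + 3·4 + 3; sub 5 for 4: 3·5^5 + 3·5^3 + 3·5^2 + 3·5 + 3; = 9843; G_3 = 9843−1 = 9842
step 3: 9842 = 3·5^5 + 3·5^3 + 3·5^2 + 3·5 + 2; sub 6 for 5: 3·6^6 + 3·6^3 + 3·6^2 + 3·6 + 2; = 140744; G_4 = 140744−1 = 140743
step 4: 140743 = 3·6^6 + 3·6^3 + 3·6^2 + 3·6 + 1; sub 7 for 6: 3·7^7 + 3·7^3 + 3·7^2 + 3·7 + 1; = 2471827; G_5 = 2471827−1 = 2471826
step 5: 2471826 = 3·7^7 + 3·7^3 + 3·7^2 + 3·7; sub 8 for 7: 3·8^8 + 3·8^3 + 3·8^2 + 3·8; = 50333400; G_6 = 50333400−1 = 50333399

9, 81, 1023, 9842, 140743, 2471826, 50333399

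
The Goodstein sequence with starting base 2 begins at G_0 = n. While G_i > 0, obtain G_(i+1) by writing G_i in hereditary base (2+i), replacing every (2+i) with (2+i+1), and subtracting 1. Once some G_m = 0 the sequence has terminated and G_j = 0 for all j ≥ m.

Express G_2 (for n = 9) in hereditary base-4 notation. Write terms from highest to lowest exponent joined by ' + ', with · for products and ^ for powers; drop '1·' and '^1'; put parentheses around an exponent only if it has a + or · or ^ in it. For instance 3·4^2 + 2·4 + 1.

G_0 = 9. HB_2(9) = 2^(2 + 1) + 1. Bump = 82. G_1 = 81.
G_1 = 81. HB_3(81) = 3^(3 + 1). Bump = 1024. G_2 = 1023.

3·4^4 + 3·4^3 + 3·4^2 + 3·4 + 3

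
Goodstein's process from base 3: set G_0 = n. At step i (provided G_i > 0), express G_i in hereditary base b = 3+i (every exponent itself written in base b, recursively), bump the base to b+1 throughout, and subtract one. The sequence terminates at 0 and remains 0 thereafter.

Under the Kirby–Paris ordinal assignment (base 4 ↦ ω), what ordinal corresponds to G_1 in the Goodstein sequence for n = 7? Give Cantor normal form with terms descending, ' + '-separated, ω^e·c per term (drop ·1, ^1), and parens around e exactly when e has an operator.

G_0=7  [base 3] 2·3 + 1  →[3↦4]→  2·4 + 1 = 9  −1 ⇒ G_1=8
G_1=8  [base 4] 2·4  →[4↦5]→  2·5 = 10  −1 ⇒ G_2=9

ω·2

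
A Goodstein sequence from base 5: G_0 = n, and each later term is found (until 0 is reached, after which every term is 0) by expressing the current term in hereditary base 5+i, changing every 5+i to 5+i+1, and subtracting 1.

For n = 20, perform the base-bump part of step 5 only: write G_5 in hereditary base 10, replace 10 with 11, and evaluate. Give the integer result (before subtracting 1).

20 —HB5→ 4·5 —bump→ 4·6 = 24 —(−1)→ 23
23 —HB6→ 3·6 + 5 —bump→ 3·7 + 5 = 26 —(−1)→ 25
25 —HB7→ 3·7 + 4 —bump→ 3·8 + 4 = 28 —(−1)→ 27
27 —HB8→ 3·8 + 3 —bump→ 3·9 + 3 = 30 —(−1)→ 29
29 —HB9→ 3·9 + 2 —bump→ 3·10 + 2 = 32 —(−1)→ 31

34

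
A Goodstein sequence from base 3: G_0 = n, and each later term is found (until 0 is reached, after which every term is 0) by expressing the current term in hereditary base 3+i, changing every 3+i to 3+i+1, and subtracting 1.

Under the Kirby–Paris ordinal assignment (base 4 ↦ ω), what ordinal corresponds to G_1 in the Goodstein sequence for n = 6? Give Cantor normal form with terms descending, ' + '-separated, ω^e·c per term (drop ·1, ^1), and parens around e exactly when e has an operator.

(0) 6|_3 = 2·3 ↦ 2·4|_4 = 8 ⇒ 7
(1) 7|_4 = 4 + 3 ↦ 5 + 3|_5 = 8 ⇒ 7

ω + 3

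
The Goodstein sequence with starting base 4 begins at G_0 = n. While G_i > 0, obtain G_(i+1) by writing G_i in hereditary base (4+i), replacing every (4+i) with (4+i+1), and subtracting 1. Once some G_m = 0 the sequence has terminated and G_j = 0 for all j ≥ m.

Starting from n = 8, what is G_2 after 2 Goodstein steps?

8 —HB4→ 2·4 —bump→ 2·5 = 10 —(−1)→ 9
9 —HB5→ 5 + 4 —bump→ 6 + 4 = 10 —(−1)→ 9
9 —HB6→ 6 + 3 —bump→ 7 + 3 = 10 —(−1)→ 9

9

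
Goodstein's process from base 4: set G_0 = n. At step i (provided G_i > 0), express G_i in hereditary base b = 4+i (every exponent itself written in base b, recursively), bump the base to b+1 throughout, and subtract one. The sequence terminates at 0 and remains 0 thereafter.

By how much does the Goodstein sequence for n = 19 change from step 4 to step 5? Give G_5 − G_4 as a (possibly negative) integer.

base 4: 19 = 4^2 + 3; at 5: 5^2 + 3 = 28; next = 27
base 5: 27 = 5^2 + 2; at 6: 6^2 + 2 = 38; next = 37
base 6: 37 = 6^2 + 1; at 7: 7^2 + 1 = 50; next = 49
base 7: 49 = 7^2; at 8: 8^2 = 64; next = 63
base 8: 63 = 7·8 + 7; at 9: 7·9 + 7 = 70; next = 69

6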